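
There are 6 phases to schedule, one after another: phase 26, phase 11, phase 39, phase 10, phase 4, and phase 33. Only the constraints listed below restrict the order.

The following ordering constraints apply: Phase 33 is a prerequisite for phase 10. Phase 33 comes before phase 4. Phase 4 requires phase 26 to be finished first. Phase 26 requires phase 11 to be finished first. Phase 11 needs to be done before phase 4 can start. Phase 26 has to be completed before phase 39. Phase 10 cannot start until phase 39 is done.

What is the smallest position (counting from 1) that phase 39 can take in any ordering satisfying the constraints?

3

Working backwards through the constraints from phase 39, its full set of required predecessors is phase 26, phase 11 — 2 of them.
So at minimum 2 phases come before phase 39, putting phase 39 no earlier than position 3. That position is achievable by scheduling exactly those predecessors first.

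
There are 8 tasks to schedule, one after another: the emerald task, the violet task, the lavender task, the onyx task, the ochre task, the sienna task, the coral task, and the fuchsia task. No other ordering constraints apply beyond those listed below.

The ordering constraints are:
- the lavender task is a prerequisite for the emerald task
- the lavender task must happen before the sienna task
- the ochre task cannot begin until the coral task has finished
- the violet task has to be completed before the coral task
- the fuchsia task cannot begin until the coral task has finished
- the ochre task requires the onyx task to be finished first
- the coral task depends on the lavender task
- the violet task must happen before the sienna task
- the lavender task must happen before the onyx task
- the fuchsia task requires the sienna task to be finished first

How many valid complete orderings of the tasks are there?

The tasks with no prerequisites are the violet task, the lavender task; any of them can be placed first.
Enumerating by repeatedly choosing an available task (one whose prerequisites are all placed) gives 243 distinct complete orderings.

243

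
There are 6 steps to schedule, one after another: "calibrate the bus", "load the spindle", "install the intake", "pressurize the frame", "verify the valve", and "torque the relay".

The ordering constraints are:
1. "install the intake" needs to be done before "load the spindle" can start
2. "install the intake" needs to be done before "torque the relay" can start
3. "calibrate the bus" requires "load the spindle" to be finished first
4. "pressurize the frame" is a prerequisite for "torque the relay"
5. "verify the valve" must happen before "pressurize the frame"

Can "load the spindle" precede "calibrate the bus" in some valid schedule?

"load the spindle" is actually forced before "calibrate the bus" by the constraints, so certainly some valid ordering has "load the spindle" first.

Yes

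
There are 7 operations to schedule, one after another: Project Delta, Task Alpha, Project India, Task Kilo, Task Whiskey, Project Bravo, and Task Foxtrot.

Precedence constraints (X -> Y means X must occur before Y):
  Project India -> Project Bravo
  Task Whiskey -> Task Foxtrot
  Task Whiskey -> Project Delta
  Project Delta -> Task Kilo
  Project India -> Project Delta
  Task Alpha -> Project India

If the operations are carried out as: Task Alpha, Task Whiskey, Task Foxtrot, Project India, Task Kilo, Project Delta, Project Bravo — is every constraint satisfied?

In the proposed order, Task Kilo appears before Project Delta.
That contradicts the constraint that Project Delta must precede Task Kilo.

No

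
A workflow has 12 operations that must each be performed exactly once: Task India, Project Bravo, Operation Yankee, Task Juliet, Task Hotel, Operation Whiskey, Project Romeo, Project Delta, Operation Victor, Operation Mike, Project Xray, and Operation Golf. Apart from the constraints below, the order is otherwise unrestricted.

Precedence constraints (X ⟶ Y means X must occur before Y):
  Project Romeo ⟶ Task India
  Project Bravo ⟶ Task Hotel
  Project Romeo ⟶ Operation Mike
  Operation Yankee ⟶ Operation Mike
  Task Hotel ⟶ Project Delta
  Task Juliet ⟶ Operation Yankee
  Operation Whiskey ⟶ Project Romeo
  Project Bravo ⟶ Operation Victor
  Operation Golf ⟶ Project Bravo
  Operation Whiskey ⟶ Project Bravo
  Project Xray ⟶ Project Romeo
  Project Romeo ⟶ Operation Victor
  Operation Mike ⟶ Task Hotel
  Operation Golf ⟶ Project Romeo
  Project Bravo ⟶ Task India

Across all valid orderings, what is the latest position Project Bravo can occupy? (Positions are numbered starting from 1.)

8

Every operation that must follow Project Bravo has to come after it. Tracing all chains starting from Project Bravo, those operations are: Task India, Task Hotel, Project Delta, Operation Victor — 4 in total.
With 4 mandatory successors out of 12 operations total, the latest slot for Project Bravo is 12−4 = 8, and it's reachable by doing all non-successors before Project Bravo.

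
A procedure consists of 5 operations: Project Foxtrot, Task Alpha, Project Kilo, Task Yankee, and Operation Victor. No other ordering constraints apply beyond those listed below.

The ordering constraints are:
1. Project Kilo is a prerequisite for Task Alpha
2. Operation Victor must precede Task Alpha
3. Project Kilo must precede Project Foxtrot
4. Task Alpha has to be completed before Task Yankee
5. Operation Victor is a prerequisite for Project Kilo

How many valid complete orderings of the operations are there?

3

Only Operation Victor has no prerequisites, so it must go first.
Systematically extending each partial ordering one operation at a time and counting, there are 3 complete orderings.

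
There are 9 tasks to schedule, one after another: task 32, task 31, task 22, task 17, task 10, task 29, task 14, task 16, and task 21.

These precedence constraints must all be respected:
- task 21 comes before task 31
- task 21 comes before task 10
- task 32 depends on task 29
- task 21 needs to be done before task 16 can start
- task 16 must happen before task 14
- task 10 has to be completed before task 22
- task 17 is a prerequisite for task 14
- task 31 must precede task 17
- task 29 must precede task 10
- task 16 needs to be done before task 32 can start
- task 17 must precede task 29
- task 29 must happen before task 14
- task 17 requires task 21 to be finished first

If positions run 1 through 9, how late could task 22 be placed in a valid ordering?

Task 22 has no required successors, so nothing stops it from going last (position 9).

9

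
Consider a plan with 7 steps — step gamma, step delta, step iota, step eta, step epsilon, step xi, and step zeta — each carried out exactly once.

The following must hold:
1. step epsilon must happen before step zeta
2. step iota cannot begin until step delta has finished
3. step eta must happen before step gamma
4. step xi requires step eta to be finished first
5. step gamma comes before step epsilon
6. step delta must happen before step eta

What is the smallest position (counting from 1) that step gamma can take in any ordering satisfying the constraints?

Every step that must precede step gamma has to come before it. Tracing all chains that end at step gamma, those steps are: step delta, step eta — 2 in total.
With 2 mandatory predecessors, the earliest step gamma can sit is position 2+1 = 3, and placing just those 2 first achieves it.

3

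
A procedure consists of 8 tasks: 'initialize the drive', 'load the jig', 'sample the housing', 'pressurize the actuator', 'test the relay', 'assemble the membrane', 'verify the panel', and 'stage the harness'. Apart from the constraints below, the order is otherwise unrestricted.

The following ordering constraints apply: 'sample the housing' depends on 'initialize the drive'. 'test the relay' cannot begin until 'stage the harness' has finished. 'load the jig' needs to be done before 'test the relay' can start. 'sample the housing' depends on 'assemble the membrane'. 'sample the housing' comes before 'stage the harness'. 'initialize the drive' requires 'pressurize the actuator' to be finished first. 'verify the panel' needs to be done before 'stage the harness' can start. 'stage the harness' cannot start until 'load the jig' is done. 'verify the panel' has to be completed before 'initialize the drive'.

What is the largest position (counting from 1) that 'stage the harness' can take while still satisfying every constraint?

The only task forced after 'stage the harness' (directly or by a chain) is 'test the relay'.
With 1 mandatory successor out of 8 tasks total, the latest slot for 'stage the harness' is 8−1 = 7, and it's reachable by doing all non-successors before 'stage the harness'.

7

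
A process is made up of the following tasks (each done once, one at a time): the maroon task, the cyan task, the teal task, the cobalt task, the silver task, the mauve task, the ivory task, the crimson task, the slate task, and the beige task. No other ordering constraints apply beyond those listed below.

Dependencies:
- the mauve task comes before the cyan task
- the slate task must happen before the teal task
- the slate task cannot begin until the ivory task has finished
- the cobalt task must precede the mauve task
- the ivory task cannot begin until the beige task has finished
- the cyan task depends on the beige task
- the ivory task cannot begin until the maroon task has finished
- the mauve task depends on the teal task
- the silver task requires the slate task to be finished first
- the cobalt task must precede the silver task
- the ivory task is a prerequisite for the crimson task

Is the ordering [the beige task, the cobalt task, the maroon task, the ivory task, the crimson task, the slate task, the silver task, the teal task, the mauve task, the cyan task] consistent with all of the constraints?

Yes

Every stated constraint is respected: the beige task sits at position 1, ahead of the cyan task at position 10, and each of the other listed pairs likewise has the predecessor earlier in the sequence.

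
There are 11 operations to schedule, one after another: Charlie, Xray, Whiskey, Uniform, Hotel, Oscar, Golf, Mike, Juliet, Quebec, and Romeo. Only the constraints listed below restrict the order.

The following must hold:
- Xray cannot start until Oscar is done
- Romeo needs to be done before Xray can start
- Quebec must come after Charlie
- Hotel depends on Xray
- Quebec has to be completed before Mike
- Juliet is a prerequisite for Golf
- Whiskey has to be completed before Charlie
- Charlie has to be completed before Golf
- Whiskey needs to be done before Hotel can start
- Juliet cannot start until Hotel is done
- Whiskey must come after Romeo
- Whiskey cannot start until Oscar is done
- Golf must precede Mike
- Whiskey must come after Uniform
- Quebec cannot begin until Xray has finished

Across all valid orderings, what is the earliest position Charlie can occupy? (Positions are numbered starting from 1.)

5

Working backwards through the constraints from Charlie, its full set of required predecessors is Whiskey, Uniform, Oscar, Romeo — 4 of them.
With 4 mandatory predecessors, the earliest Charlie can sit is position 4+1 = 5, and placing just those 4 first achieves it.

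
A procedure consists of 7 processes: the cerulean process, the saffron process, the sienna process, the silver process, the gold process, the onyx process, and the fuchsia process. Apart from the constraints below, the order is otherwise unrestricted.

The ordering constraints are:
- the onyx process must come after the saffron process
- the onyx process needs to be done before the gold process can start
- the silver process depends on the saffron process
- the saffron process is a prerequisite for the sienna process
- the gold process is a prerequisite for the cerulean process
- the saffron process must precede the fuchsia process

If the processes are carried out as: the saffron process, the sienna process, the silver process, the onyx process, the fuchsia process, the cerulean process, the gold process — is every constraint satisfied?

Here the gold process comes after the cerulean process.
Since the gold process is required before the cerulean process, the ordering is invalid.

No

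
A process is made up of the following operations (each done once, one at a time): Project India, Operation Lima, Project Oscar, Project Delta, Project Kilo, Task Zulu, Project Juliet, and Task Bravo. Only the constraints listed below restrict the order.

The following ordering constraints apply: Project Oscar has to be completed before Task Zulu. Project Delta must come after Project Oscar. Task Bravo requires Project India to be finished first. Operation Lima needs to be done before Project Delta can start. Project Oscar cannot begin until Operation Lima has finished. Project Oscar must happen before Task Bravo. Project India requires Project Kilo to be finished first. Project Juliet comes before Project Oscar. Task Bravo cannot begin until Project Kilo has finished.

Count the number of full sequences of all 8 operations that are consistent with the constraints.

The operations with no prerequisites are Operation Lima, Project Kilo, Project Juliet; any of them can be placed first.
Counting all ways to extend the partial order to a total order gives 184.

184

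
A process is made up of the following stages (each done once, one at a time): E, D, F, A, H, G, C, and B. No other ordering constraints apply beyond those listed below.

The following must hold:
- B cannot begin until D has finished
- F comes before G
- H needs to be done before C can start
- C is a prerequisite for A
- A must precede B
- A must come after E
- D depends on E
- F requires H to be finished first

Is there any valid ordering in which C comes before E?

Yes

The constraints leave C and E unordered relative to each other; nothing requires E earlier.
So a valid ordering placing C earlier than E exists.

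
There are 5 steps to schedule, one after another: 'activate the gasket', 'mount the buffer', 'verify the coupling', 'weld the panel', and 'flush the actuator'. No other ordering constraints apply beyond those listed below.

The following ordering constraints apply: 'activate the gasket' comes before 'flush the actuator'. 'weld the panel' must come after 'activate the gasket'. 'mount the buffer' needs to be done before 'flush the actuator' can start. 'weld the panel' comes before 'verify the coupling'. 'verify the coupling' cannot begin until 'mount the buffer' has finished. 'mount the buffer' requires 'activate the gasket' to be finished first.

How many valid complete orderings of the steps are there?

'activate the gasket' is the only step with nothing required before it, so every ordering starts there.
Enumerating by repeatedly choosing an available step (one whose prerequisites are all placed) gives 5 distinct complete orderings.

5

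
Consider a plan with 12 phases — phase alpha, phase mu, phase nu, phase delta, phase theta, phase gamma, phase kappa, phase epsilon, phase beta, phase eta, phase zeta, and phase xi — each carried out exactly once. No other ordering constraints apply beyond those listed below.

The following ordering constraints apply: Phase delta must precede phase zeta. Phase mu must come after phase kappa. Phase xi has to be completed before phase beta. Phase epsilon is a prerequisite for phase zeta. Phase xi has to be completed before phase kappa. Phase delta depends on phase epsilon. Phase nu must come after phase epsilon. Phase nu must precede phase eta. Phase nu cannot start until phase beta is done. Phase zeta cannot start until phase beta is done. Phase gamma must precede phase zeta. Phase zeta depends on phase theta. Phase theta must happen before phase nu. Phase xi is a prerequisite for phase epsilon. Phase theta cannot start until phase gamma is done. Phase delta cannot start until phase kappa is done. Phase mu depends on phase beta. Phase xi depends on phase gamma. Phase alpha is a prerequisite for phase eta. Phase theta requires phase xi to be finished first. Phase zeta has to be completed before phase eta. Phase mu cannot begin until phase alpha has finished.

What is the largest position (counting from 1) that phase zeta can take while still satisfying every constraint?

The only phase forced after phase zeta (directly or by a chain) is phase eta.
So at least 1 phase follows phase zeta, putting phase zeta no later than position 11. That position is achievable by scheduling everything else first.

11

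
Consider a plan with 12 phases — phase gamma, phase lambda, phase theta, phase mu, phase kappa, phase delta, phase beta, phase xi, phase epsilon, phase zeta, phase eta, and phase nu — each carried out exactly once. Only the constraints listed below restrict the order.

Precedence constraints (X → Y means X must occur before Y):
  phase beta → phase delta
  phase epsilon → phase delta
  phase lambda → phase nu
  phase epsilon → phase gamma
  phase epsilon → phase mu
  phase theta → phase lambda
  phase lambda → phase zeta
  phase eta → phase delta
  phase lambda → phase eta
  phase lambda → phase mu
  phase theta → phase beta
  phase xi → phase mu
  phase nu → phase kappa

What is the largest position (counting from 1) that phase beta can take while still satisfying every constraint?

Following the constraints forward from phase beta, its only required successor is phase delta.
With 1 mandatory successor out of 12 phases total, the latest slot for phase beta is 12−1 = 11, and it's reachable by doing all non-successors before phase beta.

11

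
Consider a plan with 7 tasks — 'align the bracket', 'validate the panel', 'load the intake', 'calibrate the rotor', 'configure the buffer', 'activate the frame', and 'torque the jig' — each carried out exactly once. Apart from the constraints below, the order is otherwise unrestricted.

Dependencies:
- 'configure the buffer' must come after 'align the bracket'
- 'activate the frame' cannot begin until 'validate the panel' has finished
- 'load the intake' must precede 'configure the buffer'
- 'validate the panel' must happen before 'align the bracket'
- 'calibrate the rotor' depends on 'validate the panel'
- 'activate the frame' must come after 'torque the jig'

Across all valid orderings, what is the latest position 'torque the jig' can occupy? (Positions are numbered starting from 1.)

Following the constraints forward from 'torque the jig', its only required successor is 'activate the frame'.
So at least 1 task follows 'torque the jig', putting 'torque the jig' no later than position 6. That position is achievable by scheduling everything else first.

6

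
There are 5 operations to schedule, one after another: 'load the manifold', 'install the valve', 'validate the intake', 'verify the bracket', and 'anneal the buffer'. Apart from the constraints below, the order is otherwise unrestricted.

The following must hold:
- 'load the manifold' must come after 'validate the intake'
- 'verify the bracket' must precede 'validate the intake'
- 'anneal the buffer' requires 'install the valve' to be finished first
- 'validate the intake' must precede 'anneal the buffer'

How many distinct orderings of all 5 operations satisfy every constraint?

7

The operations with no prerequisites are 'install the valve', 'verify the bracket'; any of them can be placed first.
Systematically extending each partial ordering one operation at a time and counting, there are 7 complete orderings.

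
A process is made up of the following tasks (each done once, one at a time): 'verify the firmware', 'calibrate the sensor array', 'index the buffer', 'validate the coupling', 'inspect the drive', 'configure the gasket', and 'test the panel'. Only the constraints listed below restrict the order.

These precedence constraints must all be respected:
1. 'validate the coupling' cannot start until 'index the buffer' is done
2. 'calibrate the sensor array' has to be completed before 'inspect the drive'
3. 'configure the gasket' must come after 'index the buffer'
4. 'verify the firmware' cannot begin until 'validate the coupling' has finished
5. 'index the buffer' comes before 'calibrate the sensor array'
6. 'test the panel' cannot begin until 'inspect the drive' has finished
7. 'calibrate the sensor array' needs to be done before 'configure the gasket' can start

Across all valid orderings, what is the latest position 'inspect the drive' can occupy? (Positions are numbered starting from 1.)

6

Following the constraints forward from 'inspect the drive', its only required successor is 'test the panel'.
With 1 mandatory successor out of 7 tasks total, the latest slot for 'inspect the drive' is 7−1 = 6, and it's reachable by doing all non-successors before 'inspect the drive'.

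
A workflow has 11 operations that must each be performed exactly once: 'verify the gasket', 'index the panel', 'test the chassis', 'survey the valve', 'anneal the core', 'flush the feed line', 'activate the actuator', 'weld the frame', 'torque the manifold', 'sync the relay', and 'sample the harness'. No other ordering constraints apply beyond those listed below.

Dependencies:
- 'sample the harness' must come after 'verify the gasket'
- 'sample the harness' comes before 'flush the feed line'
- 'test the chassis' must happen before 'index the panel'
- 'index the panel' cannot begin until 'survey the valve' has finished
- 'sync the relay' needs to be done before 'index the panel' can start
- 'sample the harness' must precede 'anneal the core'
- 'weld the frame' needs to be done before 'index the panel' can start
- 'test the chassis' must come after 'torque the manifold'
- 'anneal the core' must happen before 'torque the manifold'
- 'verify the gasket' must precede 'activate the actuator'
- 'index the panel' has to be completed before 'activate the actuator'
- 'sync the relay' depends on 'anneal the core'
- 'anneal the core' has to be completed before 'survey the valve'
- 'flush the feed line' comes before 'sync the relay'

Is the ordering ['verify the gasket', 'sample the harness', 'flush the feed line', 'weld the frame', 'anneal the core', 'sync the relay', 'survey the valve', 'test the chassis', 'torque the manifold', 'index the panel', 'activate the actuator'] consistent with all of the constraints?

Here 'torque the manifold' comes after 'test the chassis'.
But one of the constraints requires 'torque the manifold' before 'test the chassis', so this ordering violates it.

No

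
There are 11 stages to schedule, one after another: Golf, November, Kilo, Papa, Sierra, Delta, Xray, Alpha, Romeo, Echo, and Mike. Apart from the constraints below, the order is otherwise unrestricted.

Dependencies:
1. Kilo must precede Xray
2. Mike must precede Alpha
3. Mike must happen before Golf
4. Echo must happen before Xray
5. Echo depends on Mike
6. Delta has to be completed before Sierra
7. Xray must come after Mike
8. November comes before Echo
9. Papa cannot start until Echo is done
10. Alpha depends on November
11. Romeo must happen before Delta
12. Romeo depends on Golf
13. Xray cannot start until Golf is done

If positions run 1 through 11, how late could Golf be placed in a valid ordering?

The stages that are forced after Golf, directly or by a chain of constraints, are Sierra, Delta, Xray, Romeo. That's 4 stages.
With 4 mandatory successors out of 11 stages total, the latest slot for Golf is 11−4 = 7, and it's reachable by doing all non-successors before Golf.

7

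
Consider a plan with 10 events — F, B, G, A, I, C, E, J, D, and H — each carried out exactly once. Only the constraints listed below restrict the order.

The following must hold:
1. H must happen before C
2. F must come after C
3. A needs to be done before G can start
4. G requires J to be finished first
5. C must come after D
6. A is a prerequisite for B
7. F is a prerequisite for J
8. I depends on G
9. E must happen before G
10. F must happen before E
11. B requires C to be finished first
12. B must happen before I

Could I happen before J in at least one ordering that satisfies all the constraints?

No

The constraints give a chain J → G → I, which forces J before I.
Hence I can never be scheduled before J.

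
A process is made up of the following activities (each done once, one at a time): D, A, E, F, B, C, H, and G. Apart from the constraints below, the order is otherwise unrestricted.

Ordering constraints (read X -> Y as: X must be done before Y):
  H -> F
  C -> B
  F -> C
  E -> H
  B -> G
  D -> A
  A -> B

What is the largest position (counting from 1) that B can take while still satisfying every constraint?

The only activity forced after B (directly or by a chain) is G.
So at least 1 activity follows B, putting B no later than position 7. That position is achievable by scheduling everything else first.

7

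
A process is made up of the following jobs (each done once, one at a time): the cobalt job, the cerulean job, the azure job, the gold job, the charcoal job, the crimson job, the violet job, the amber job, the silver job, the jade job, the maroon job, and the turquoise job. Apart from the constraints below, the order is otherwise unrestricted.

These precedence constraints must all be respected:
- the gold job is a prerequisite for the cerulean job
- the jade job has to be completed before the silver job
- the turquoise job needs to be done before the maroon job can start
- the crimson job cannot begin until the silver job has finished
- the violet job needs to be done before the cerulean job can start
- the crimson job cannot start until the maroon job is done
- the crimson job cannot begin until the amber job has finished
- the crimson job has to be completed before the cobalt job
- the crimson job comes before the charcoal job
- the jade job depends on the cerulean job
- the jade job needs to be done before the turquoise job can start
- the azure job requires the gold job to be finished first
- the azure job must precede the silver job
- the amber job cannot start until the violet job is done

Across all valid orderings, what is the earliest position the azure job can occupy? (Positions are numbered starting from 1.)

2

Working backwards through the constraints from the azure job, its only required predecessor is the gold job.
With 1 mandatory predecessor, the earliest the azure job can sit is position 1+1 = 2, and placing just that one first achieves it.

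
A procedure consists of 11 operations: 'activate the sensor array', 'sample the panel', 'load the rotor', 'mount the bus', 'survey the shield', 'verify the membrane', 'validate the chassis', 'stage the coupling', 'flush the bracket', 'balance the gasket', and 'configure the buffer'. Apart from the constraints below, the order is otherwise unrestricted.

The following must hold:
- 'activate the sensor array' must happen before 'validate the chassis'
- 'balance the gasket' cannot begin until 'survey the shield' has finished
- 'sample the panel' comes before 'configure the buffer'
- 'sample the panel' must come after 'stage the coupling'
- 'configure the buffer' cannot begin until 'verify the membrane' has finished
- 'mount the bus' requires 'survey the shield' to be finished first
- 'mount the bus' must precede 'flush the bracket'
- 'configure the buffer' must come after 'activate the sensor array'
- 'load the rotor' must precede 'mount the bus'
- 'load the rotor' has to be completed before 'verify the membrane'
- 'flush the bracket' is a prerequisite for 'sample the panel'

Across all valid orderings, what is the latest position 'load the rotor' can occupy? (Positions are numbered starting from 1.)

6

Following every chain forward from 'load the rotor', the operations that must come later are 'sample the panel', 'mount the bus', 'verify the membrane', 'flush the bracket', 'configure the buffer' — 5 of them.
With 5 mandatory successors out of 11 operations total, the latest slot for 'load the rotor' is 11−5 = 6, and it's reachable by doing all non-successors before 'load the rotor'.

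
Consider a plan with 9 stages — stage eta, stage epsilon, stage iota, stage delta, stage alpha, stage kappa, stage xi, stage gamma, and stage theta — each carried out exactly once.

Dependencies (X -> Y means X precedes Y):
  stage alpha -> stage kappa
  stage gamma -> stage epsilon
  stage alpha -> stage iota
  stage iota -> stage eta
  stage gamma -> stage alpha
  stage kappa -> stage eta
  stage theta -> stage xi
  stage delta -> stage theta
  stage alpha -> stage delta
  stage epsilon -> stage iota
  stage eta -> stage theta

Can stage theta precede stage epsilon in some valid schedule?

The constraints give a chain stage epsilon → stage iota → stage eta → stage theta, which forces stage epsilon before stage theta.
Hence stage theta can never be scheduled before stage epsilon.

No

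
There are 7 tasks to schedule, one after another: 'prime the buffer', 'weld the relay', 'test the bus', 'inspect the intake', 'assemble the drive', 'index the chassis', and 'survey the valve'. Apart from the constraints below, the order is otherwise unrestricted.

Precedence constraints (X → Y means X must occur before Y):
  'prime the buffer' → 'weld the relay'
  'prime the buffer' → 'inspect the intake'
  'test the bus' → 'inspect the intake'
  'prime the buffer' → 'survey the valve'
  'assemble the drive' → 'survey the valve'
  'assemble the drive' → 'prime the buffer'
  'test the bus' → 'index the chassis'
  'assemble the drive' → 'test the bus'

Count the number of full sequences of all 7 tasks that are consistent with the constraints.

70

Only 'assemble the drive' has no prerequisites, so it must go first.
Counting all ways to extend the partial order to a total order gives 70.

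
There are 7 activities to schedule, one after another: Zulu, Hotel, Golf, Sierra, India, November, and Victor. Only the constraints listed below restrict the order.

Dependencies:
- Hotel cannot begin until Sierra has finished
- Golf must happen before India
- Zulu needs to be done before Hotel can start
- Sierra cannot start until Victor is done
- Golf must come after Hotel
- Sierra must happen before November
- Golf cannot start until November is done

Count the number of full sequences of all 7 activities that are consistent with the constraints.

7

The activities with no prerequisites are Zulu, Victor; any of them can be placed first.
Counting all ways to extend the partial order to a total order gives 7.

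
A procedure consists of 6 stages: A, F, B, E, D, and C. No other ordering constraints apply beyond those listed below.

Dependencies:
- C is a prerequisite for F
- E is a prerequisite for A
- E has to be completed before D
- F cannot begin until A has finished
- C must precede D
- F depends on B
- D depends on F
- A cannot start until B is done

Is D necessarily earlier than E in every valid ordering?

In fact the dependencies run the other way: E → D.
So D does not have to come before E — it cannot.

No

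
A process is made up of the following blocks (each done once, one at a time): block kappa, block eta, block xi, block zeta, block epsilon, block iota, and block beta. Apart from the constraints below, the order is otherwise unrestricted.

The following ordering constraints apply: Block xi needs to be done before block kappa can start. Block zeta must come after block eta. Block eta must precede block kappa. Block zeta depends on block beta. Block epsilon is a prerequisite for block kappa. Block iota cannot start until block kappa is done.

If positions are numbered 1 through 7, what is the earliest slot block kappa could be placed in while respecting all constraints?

Every block that must precede block kappa has to come before it. Tracing all chains that end at block kappa, those blocks are: block eta, block xi, block epsilon — 3 in total.
With 3 mandatory predecessors, the earliest block kappa can sit is position 3+1 = 4, and placing just those 3 first achieves it.

4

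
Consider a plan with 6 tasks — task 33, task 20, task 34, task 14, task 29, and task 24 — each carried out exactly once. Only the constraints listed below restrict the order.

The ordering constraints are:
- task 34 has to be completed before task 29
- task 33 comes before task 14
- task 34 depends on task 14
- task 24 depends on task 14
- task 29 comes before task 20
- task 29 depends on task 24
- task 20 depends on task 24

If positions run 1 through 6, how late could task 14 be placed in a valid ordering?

2

The tasks that are forced after task 14, directly or by a chain of constraints, are task 20, task 34, task 29, task 24. That's 4 tasks.
So at least 4 tasks follow task 14, putting task 14 no later than position 2. That position is achievable by scheduling everything else first.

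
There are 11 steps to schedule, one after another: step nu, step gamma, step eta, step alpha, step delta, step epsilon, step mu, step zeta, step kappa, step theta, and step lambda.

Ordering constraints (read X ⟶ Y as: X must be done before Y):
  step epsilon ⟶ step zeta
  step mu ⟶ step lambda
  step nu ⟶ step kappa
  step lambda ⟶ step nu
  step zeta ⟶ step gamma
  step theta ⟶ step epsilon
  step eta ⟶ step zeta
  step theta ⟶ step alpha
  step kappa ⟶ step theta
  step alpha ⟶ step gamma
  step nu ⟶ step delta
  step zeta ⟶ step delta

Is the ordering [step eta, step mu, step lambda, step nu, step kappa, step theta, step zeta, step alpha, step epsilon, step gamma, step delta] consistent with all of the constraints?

In the proposed order, step zeta appears before step epsilon.
That contradicts the constraint that step epsilon must precede step zeta.

No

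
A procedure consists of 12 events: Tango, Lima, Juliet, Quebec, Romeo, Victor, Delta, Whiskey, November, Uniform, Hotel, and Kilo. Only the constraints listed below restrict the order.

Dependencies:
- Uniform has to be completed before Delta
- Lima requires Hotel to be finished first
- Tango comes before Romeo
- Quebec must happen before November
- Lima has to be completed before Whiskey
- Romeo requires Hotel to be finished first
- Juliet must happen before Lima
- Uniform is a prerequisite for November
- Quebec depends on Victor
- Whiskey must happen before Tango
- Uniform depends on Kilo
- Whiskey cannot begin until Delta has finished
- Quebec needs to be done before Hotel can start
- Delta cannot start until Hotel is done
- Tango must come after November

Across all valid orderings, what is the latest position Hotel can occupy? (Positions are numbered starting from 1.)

7

Every event that must follow Hotel has to come after it. Tracing all chains starting from Hotel, those events are: Tango, Lima, Romeo, Delta, Whiskey — 5 in total.
With 5 mandatory successors out of 12 events total, the latest slot for Hotel is 12−5 = 7, and it's reachable by doing all non-successors before Hotel.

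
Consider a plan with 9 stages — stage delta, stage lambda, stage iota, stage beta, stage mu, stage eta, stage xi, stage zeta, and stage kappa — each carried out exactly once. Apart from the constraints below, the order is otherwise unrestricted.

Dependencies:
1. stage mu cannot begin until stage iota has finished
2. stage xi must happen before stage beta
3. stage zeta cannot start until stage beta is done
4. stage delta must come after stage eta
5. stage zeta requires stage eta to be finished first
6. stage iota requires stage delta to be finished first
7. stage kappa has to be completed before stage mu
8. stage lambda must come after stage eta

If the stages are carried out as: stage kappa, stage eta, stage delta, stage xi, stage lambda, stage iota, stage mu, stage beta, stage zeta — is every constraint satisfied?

Yes

Checking each listed constraint against this order: for instance, stage eta is in position 2 and stage zeta in position 9, so that constraint holds — and the remaining constraints check out the same way.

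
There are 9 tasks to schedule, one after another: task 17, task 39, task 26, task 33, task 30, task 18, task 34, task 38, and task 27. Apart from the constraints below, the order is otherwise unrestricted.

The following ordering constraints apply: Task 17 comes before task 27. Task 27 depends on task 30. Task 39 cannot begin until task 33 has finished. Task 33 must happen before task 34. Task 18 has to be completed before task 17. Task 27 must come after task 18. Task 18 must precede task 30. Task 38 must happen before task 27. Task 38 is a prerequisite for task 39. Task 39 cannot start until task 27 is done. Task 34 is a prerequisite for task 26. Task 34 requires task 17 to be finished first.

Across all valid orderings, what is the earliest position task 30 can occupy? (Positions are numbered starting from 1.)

The only task forced before task 30 (directly or transitively) is task 18.
With 1 mandatory predecessor, the earliest task 30 can sit is position 1+1 = 2, and placing just that one first achieves it.

2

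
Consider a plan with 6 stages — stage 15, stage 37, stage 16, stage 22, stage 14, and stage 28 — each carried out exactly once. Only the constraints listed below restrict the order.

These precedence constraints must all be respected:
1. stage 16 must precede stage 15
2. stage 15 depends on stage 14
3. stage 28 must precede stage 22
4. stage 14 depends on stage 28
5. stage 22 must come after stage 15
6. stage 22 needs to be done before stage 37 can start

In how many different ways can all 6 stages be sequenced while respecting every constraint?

3

2 stages have no prerequisites (stage 16, stage 28), so any of them could come first.
Counting all ways to extend the partial order to a total order gives 3.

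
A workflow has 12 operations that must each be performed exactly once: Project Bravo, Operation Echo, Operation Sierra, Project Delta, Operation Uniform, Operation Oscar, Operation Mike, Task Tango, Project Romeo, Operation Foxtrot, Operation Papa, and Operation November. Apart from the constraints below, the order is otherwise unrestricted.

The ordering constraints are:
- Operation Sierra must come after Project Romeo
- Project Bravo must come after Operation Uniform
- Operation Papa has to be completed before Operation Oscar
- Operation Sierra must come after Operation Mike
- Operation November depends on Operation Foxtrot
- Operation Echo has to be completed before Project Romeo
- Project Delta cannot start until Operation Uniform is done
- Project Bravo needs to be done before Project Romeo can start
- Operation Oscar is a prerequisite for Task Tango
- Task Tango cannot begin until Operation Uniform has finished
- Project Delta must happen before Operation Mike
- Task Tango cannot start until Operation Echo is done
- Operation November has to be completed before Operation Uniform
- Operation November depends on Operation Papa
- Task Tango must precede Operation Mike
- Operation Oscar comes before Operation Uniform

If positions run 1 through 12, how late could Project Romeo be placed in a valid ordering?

11

Following the constraints forward from Project Romeo, its only required successor is Operation Sierra.
With 1 mandatory successor out of 12 operations total, the latest slot for Project Romeo is 12−1 = 11, and it's reachable by doing all non-successors before Project Romeo.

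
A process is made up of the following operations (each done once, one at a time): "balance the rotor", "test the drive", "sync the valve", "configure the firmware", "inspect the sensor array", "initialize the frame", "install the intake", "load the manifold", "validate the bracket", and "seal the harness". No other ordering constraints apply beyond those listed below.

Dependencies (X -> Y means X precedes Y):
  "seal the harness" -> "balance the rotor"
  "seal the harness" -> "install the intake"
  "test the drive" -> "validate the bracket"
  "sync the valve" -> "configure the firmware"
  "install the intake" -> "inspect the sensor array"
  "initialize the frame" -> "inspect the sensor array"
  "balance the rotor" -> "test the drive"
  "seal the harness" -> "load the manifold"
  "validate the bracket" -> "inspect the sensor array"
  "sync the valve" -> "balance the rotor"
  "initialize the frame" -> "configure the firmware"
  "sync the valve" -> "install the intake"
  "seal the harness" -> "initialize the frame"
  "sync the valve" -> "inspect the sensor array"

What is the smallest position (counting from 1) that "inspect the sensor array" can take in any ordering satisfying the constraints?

Every operation that must precede "inspect the sensor array" has to come before it. Tracing all chains that end at "inspect the sensor array", those operations are: "balance the rotor", "test the drive", "sync the valve", "initialize the frame", "install the intake", "validate the bracket", "seal the harness" — 7 in total.
So at minimum 7 operations come before "inspect the sensor array", putting "inspect the sensor array" no earlier than position 8. That position is achievable by scheduling exactly those predecessors first.

8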